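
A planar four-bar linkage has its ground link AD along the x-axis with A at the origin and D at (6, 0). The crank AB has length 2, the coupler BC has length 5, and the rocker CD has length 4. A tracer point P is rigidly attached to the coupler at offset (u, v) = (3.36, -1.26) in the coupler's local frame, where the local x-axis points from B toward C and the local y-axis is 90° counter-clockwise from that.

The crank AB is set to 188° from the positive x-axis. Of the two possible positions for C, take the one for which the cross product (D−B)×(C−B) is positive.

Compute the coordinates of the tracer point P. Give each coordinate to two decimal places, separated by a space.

1.59 0.08

A=(0,0), D=(6.00,0)
B = A + 2.00·(cos188°, sin188°) = (-1.9805, -0.2783)
|BD| = 7.9854
circle(B,5.00) ∩ circle(D,4.00): a=4.5562, h=2.0593
  candidates: C₊=(2.5011,1.9385) cross=16.445; C₋=(2.6447,-2.1776) cross=-16.445
  mode + wants cross > 0 → take C=(2.5011,1.9385) (cross=16.445)
ex = (C−B)/|BC| = (0.8963,0.4434); ey = (-0.4434,0.8963)
P = B + 3.36·ex + -1.26·ey = (1.5898,0.0820)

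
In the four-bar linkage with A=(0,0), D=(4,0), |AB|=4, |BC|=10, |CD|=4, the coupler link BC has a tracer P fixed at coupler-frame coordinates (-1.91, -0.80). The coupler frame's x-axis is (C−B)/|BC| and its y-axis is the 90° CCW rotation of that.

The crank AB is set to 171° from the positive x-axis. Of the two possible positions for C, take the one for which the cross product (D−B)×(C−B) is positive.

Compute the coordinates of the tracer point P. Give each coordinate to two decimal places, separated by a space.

A=(0,0), D=(4.00,0)
B = A + 4.00·(cos171°, sin171°) = (-3.9508, 0.6257)
|BD| = 7.9753
circle(B,10.00) ∩ circle(D,4.00): a=9.2539, h=3.7902
  candidates: C₊=(5.5720,3.6782) cross=30.228; C₋=(4.9773,-3.8788) cross=-30.228
  mode + wants cross > 0 → take C=(5.5720,3.6782) (cross=30.228)
ex = (C−B)/|BC| = (0.9523,0.3052); ey = (-0.3052,0.9523)
P = B + -1.91·ex + -0.80·ey = (-5.5254,-0.7191)

-5.53 -0.72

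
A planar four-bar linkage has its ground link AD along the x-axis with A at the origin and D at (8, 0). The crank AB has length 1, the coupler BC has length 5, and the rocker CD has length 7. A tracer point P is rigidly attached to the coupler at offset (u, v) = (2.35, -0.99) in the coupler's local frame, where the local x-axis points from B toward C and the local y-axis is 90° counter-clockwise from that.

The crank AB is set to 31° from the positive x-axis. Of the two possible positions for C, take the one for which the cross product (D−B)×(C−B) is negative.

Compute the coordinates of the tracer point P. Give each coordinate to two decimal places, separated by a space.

A=(0,0), D=(8.00,0)
B = A + 1.00·(cos31°, sin31°) = (0.8572, 0.5150)
|BD| = 7.1614
circle(B,5.00) ∩ circle(D,7.00): a=1.9050, h=4.6229
  candidates: C₊=(3.0897,4.9889) cross=33.106; C₋=(2.4248,-4.2329) cross=-33.106
  mode - wants cross < 0 → take C=(2.4248,-4.2329) (cross=-33.106)
ex = (C−B)/|BC| = (0.3135,-0.9496); ey = (0.9496,0.3135)
P = B + 2.35·ex + -0.99·ey = (0.6539,-2.0269)

0.65 -2.03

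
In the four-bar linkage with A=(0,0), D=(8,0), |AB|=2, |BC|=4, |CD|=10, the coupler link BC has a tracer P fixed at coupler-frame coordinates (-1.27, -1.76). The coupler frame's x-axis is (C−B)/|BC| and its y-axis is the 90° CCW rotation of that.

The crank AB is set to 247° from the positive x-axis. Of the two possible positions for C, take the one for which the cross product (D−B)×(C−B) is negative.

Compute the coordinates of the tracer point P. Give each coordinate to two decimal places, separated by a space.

-2.72 -0.86

A=(0,0), D=(8.00,0)
B = A + 2.00·(cos247°, sin247°) = (-0.7815, -1.8410)
|BD| = 8.9724
circle(B,4.00) ∩ circle(D,10.00): a=-0.1949, h=3.9953
  candidates: C₊=(-1.7919,2.0293) cross=35.847; C₋=(-0.1524,-5.7912) cross=-35.847
  mode - wants cross < 0 → take C=(-0.1524,-5.7912) (cross=-35.847)
ex = (C−B)/|BC| = (0.1573,-0.9876); ey = (0.9876,0.1573)
P = B + -1.27·ex + -1.76·ey = (-2.7193,-0.8636)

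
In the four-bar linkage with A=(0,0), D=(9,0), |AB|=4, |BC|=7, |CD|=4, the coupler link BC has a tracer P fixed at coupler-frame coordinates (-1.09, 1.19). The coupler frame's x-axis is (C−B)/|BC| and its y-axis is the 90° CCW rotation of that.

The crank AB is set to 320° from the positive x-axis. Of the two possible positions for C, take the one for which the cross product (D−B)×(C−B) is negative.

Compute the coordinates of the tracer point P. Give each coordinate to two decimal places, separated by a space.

2.22 -1.20

A=(0,0), D=(9.00,0)
B = A + 4.00·(cos320°, sin320°) = (3.0642, -2.5712)
|BD| = 6.4688
circle(B,7.00) ∩ circle(D,4.00): a=5.7851, h=3.9411
  candidates: C₊=(6.8062,3.3447) cross=25.494; C₋=(9.9392,-3.8882) cross=-25.494
  mode - wants cross < 0 → take C=(9.9392,-3.8882) (cross=-25.494)
ex = (C−B)/|BC| = (0.9821,-0.1881); ey = (0.1881,0.9821)
P = B + -1.09·ex + 1.19·ey = (2.2175,-1.1973)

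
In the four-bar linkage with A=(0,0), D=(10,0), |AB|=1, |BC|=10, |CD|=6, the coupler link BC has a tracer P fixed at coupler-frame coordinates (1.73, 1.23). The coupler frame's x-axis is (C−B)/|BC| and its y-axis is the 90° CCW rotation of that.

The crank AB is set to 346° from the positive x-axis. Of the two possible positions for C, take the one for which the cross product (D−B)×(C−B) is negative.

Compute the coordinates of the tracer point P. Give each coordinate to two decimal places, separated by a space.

3.09 -0.22

A=(0,0), D=(10.00,0)
B = A + 1.00·(cos346°, sin346°) = (0.9703, -0.2419)
|BD| = 9.0329
circle(B,10.00) ∩ circle(D,6.00): a=8.0591, h=5.9204
  candidates: C₊=(8.8679,5.8922) cross=53.479; C₋=(9.1850,-5.9444) cross=-53.479
  mode - wants cross < 0 → take C=(9.1850,-5.9444) (cross=-53.479)
ex = (C−B)/|BC| = (0.8215,-0.5702); ey = (0.5702,0.8215)
P = B + 1.73·ex + 1.23·ey = (3.0928,-0.2180)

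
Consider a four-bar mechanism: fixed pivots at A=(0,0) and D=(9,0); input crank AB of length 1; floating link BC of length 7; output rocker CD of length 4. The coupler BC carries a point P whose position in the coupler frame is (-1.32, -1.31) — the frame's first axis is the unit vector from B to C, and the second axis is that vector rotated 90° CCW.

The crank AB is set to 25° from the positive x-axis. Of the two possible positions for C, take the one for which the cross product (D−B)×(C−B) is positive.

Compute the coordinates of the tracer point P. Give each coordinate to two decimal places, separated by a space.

A=(0,0), D=(9.00,0)
B = A + 1.00·(cos25°, sin25°) = (0.9063, 0.4226)
|BD| = 8.1047
circle(B,7.00) ∩ circle(D,4.00): a=6.0882, h=3.4545
  candidates: C₊=(7.1664,3.5550) cross=27.998; C₋=(6.8061,-3.3447) cross=-27.998
  mode + wants cross > 0 → take C=(7.1664,3.5550) (cross=27.998)
ex = (C−B)/|BC| = (0.8943,0.4475); ey = (-0.4475,0.8943)
P = B + -1.32·ex + -1.31·ey = (0.3120,-1.3396)

0.31 -1.34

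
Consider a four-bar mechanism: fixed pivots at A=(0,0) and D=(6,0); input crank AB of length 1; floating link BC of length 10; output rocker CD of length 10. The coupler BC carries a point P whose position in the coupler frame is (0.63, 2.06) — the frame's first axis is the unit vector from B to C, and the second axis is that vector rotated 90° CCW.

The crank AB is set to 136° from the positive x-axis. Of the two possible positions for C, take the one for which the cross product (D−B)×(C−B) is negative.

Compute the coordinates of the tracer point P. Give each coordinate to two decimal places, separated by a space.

1.43 0.58

A=(0,0), D=(6.00,0)
B = A + 1.00·(cos136°, sin136°) = (-0.7193, 0.6947)
|BD| = 6.7552
circle(B,10.00) ∩ circle(D,10.00): a=3.3776, h=9.4123
  candidates: C₊=(3.6082,9.7098) cross=63.582; C₋=(1.6724,-9.0151) cross=-63.582
  mode - wants cross < 0 → take C=(1.6724,-9.0151) (cross=-63.582)
ex = (C−B)/|BC| = (0.2392,-0.9710); ey = (0.9710,0.2392)
P = B + 0.63·ex + 2.06·ey = (1.4316,0.5756)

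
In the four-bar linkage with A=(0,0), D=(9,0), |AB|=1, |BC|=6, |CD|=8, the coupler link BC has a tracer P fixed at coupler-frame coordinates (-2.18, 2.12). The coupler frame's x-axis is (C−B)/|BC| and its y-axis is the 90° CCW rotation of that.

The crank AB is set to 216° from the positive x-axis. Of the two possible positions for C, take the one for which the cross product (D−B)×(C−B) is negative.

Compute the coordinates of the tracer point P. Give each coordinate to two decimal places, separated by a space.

A=(0,0), D=(9.00,0)
B = A + 1.00·(cos216°, sin216°) = (-0.8090, -0.5878)
|BD| = 9.8266
circle(B,6.00) ∩ circle(D,8.00): a=3.4886, h=4.8816
  candidates: C₊=(2.3813,4.4937) cross=47.969; C₋=(2.9653,-5.2519) cross=-47.969
  mode - wants cross < 0 → take C=(2.9653,-5.2519) (cross=-47.969)
ex = (C−B)/|BC| = (0.6291,-0.7774); ey = (0.7774,0.6291)
P = B + -2.18·ex + 2.12·ey = (-0.5324,2.4405)

-0.53 2.44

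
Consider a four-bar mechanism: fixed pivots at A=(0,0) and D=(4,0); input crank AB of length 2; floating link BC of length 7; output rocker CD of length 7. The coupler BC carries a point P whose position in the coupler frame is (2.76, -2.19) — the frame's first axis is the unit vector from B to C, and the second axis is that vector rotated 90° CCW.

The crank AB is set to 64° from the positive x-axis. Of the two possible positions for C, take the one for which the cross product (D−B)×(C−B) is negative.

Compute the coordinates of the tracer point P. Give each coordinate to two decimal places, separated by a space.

-1.95 -0.30

A=(0,0), D=(4.00,0)
B = A + 2.00·(cos64°, sin64°) = (0.8767, 1.7976)
|BD| = 3.6036
circle(B,7.00) ∩ circle(D,7.00): a=1.8018, h=6.7641
  candidates: C₊=(5.8125,6.7613) cross=24.375; C₋=(-0.9358,-4.9637) cross=-24.375
  mode - wants cross < 0 → take C=(-0.9358,-4.9637) (cross=-24.375)
ex = (C−B)/|BC| = (-0.2589,-0.9659); ey = (0.9659,-0.2589)
P = B + 2.76·ex + -2.19·ey = (-1.9532,-0.3012)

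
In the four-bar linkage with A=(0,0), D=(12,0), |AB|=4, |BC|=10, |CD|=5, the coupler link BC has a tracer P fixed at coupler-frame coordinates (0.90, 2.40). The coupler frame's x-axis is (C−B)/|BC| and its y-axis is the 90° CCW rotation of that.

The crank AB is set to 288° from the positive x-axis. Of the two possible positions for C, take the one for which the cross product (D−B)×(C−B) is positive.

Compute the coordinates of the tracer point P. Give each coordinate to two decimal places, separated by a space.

0.16 -1.48

A=(0,0), D=(12.00,0)
B = A + 4.00·(cos288°, sin288°) = (1.2361, -3.8042)
|BD| = 11.4164
circle(B,10.00) ∩ circle(D,5.00): a=8.9929, h=4.3734
  candidates: C₊=(8.2577,3.3159) cross=49.929; C₋=(11.1724,-4.9310) cross=-49.929
  mode + wants cross > 0 → take C=(8.2577,3.3159) (cross=49.929)
ex = (C−B)/|BC| = (0.7022,0.7120); ey = (-0.7120,0.7022)
P = B + 0.90·ex + 2.40·ey = (0.1592,-1.4782)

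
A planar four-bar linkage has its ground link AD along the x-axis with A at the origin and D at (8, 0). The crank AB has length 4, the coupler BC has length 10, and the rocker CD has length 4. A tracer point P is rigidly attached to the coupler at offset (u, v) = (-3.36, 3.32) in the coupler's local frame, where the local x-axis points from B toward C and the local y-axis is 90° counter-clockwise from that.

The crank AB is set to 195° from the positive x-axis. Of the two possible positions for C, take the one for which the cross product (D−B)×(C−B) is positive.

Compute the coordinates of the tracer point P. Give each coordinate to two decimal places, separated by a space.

-8.27 0.67

A=(0,0), D=(8.00,0)
B = A + 4.00·(cos195°, sin195°) = (-3.8637, -1.0353)
|BD| = 11.9088
circle(B,10.00) ∩ circle(D,4.00): a=9.4812, h=3.1791
  candidates: C₊=(5.3052,2.9560) cross=37.859; C₋=(5.8580,-3.3781) cross=-37.859
  mode + wants cross > 0 → take C=(5.3052,2.9560) (cross=37.859)
ex = (C−B)/|BC| = (0.9169,0.3991); ey = (-0.3991,0.9169)
P = B + -3.36·ex + 3.32·ey = (-8.2696,0.6677)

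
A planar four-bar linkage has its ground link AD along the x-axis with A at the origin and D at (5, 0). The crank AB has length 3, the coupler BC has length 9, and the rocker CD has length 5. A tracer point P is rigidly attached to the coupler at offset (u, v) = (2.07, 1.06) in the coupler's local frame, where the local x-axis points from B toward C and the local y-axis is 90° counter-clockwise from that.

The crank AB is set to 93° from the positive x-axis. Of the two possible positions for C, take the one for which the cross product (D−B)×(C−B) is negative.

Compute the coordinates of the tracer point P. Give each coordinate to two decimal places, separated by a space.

A=(0,0), D=(5.00,0)
B = A + 3.00·(cos93°, sin93°) = (-0.1570, 2.9959)
|BD| = 5.9641
circle(B,9.00) ∩ circle(D,5.00): a=7.6768, h=4.6975
  candidates: C₊=(8.8406,3.2015) cross=28.016; C₋=(4.1213,-4.9222) cross=-28.016
  mode - wants cross < 0 → take C=(4.1213,-4.9222) (cross=-28.016)
ex = (C−B)/|BC| = (0.4754,-0.8798); ey = (0.8798,0.4754)
P = B + 2.07·ex + 1.06·ey = (1.7596,1.6786)

1.76 1.68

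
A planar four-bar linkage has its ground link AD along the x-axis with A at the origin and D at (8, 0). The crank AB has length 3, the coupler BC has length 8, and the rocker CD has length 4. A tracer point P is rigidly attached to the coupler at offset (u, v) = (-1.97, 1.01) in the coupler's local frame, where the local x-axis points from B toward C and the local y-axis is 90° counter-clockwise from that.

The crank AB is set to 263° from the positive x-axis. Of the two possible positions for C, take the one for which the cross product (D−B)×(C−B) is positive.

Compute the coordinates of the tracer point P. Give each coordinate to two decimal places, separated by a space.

-2.46 -3.71

A=(0,0), D=(8.00,0)
B = A + 3.00·(cos263°, sin263°) = (-0.3656, -2.9776)
|BD| = 8.8797
circle(B,8.00) ∩ circle(D,4.00): a=7.1427, h=3.6031
  candidates: C₊=(5.1553,2.8120) cross=31.995; C₋=(7.5717,-3.9770) cross=-31.995
  mode + wants cross > 0 → take C=(5.1553,2.8120) (cross=31.995)
ex = (C−B)/|BC| = (0.6901,0.7237); ey = (-0.7237,0.6901)
P = B + -1.97·ex + 1.01·ey = (-2.4561,-3.7063)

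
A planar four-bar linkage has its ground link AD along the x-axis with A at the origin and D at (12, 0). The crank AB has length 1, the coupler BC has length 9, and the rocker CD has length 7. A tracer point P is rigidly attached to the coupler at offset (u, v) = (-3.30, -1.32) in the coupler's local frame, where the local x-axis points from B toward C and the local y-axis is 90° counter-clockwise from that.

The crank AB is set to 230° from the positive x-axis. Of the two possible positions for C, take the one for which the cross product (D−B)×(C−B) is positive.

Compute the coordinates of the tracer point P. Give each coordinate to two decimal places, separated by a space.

-2.54 -3.77

A=(0,0), D=(12.00,0)
B = A + 1.00·(cos230°, sin230°) = (-0.6428, -0.7660)
|BD| = 12.6660
circle(B,9.00) ∩ circle(D,7.00): a=7.5962, h=4.8268
  candidates: C₊=(6.6476,4.5113) cross=61.136; C₋=(7.2314,-5.1245) cross=-61.136
  mode + wants cross > 0 → take C=(6.6476,4.5113) (cross=61.136)
ex = (C−B)/|BC| = (0.8100,0.5864); ey = (-0.5864,0.8100)
P = B + -3.30·ex + -1.32·ey = (-2.5419,-3.7703)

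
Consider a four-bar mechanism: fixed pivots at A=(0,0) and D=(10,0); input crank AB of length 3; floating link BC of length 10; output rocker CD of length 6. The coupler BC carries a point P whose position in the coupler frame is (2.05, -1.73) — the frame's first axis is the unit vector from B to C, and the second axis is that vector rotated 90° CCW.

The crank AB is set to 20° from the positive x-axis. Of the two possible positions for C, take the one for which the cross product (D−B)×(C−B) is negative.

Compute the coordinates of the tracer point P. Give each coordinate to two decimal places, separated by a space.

3.06 -1.65

A=(0,0), D=(10.00,0)
B = A + 3.00·(cos20°, sin20°) = (2.8191, 1.0261)
|BD| = 7.2539
circle(B,10.00) ∩ circle(D,6.00): a=8.0384, h=5.9485
  candidates: C₊=(11.6180,5.7777) cross=43.149; C₋=(9.9352,-5.9997) cross=-43.149
  mode - wants cross < 0 → take C=(9.9352,-5.9997) (cross=-43.149)
ex = (C−B)/|BC| = (0.7116,-0.7026); ey = (0.7026,0.7116)
P = B + 2.05·ex + -1.73·ey = (3.0624,-1.6453)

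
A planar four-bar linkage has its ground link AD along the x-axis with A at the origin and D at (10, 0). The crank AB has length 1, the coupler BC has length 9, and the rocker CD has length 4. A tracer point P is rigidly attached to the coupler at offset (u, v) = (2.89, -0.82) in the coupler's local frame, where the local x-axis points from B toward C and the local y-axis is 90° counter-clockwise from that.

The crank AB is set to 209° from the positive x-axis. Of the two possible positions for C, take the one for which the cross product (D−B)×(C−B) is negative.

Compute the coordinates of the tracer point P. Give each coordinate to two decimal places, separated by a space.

A=(0,0), D=(10.00,0)
B = A + 1.00·(cos209°, sin209°) = (-0.8746, -0.4848)
|BD| = 10.8854
circle(B,9.00) ∩ circle(D,4.00): a=8.4284, h=3.1564
  candidates: C₊=(7.4048,3.0438) cross=34.359; C₋=(7.6860,-3.2627) cross=-34.359
  mode - wants cross < 0 → take C=(7.6860,-3.2627) (cross=-34.359)
ex = (C−B)/|BC| = (0.9512,-0.3087); ey = (0.3087,0.9512)
P = B + 2.89·ex + -0.82·ey = (1.6212,-2.1568)

1.62 -2.16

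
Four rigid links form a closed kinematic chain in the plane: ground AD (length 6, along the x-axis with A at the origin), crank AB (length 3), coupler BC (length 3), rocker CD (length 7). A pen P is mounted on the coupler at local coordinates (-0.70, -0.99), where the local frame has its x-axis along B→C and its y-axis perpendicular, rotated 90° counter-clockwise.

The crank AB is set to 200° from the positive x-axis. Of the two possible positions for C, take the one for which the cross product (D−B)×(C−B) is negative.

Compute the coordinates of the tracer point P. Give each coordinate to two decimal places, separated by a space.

-3.97 -1.40

A=(0,0), D=(6.00,0)
B = A + 3.00·(cos200°, sin200°) = (-2.8191, -1.0261)
|BD| = 8.8786
circle(B,3.00) ∩ circle(D,7.00): a=2.1867, h=2.0539
  candidates: C₊=(-0.8844,1.2668) cross=18.236; C₋=(-0.4097,-2.8135) cross=-18.236
  mode - wants cross < 0 → take C=(-0.4097,-2.8135) (cross=-18.236)
ex = (C−B)/|BC| = (0.8031,-0.5958); ey = (0.5958,0.8031)
P = B + -0.70·ex + -0.99·ey = (-3.9711,-1.4041)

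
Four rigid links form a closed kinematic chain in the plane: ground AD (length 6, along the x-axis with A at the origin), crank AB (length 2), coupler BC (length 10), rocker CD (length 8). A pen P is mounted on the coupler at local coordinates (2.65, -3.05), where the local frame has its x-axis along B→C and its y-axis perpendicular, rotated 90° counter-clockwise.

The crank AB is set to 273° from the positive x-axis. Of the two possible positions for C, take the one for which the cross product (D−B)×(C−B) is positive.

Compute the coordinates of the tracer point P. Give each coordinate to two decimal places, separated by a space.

3.83 -0.43

A=(0,0), D=(6.00,0)
B = A + 2.00·(cos273°, sin273°) = (0.1047, -1.9973)
|BD| = 6.2245
circle(B,10.00) ∩ circle(D,8.00): a=6.0040, h=7.9970
  candidates: C₊=(3.2252,7.5034) cross=49.777; C₋=(8.3572,-7.6448) cross=-49.777
  mode + wants cross > 0 → take C=(3.2252,7.5034) (cross=49.777)
ex = (C−B)/|BC| = (0.3121,0.9501); ey = (-0.9501,0.3121)
P = B + 2.65·ex + -3.05·ey = (3.8293,-0.4314)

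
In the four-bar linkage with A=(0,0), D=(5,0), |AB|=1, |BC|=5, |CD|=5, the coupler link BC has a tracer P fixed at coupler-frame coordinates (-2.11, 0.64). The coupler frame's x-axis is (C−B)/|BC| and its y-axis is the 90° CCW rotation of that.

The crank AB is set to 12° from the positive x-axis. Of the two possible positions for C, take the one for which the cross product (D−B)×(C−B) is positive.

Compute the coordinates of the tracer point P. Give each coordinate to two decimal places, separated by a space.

A=(0,0), D=(5.00,0)
B = A + 1.00·(cos12°, sin12°) = (0.9781, 0.2079)
|BD| = 4.0272
circle(B,5.00) ∩ circle(D,5.00): a=2.0136, h=4.5766
  candidates: C₊=(3.2253,4.6745) cross=18.431; C₋=(2.7528,-4.4666) cross=-18.431
  mode + wants cross > 0 → take C=(3.2253,4.6745) (cross=18.431)
ex = (C−B)/|BC| = (0.4494,0.8933); ey = (-0.8933,0.4494)
P = B + -2.11·ex + 0.64·ey = (-0.5419,-1.3893)

-0.54 -1.39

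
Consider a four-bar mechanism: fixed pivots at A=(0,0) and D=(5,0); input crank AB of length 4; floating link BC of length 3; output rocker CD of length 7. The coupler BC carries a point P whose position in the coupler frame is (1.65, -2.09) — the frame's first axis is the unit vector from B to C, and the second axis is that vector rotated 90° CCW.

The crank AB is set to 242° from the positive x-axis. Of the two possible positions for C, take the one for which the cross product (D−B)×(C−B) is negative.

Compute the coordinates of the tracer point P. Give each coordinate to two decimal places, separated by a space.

A=(0,0), D=(5.00,0)
B = A + 4.00·(cos242°, sin242°) = (-1.8779, -3.5318)
|BD| = 7.7317
circle(B,3.00) ∩ circle(D,7.00): a=1.2791, h=2.7137
  candidates: C₊=(-1.9796,-0.5335) cross=20.981; C₋=(0.4995,-5.3615) cross=-20.981
  mode - wants cross < 0 → take C=(0.4995,-5.3615) (cross=-20.981)
ex = (C−B)/|BC| = (0.7925,-0.6099); ey = (0.6099,0.7925)
P = B + 1.65·ex + -2.09·ey = (-1.8450,-6.1944)

-1.85 -6.19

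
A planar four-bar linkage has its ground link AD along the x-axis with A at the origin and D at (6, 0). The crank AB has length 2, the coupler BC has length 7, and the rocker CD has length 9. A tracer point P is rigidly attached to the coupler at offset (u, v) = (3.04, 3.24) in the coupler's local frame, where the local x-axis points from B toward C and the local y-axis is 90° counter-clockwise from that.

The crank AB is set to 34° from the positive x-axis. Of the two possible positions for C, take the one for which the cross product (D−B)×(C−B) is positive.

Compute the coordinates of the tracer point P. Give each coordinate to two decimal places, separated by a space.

-1.39 4.35

A=(0,0), D=(6.00,0)
B = A + 2.00·(cos34°, sin34°) = (1.6581, 1.1184)
|BD| = 4.4836
circle(B,7.00) ∩ circle(D,9.00): a=-1.3267, h=6.8731
  candidates: C₊=(2.0877,8.1052) cross=30.817; C₋=(-1.3411,-5.2066) cross=-30.817
  mode + wants cross > 0 → take C=(2.0877,8.1052) (cross=30.817)
ex = (C−B)/|BC| = (0.0614,0.9981); ey = (-0.9981,0.0614)
P = B + 3.04·ex + 3.24·ey = (-1.3892,4.3515)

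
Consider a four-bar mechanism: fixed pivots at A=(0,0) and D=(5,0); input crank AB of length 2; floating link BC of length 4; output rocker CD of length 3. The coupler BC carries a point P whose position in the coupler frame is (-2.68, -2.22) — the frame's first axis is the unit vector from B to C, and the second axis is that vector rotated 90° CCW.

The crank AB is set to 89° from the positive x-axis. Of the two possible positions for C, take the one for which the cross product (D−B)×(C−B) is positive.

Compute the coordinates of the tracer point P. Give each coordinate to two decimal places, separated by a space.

-2.14 -0.72

A=(0,0), D=(5.00,0)
B = A + 2.00·(cos89°, sin89°) = (0.0349, 1.9997)
|BD| = 5.3527
circle(B,4.00) ∩ circle(D,3.00): a=3.3302, h=2.2158
  candidates: C₊=(3.9518,2.8109) cross=11.860; C₋=(2.2962,-1.2998) cross=-11.860
  mode + wants cross > 0 → take C=(3.9518,2.8109) (cross=11.860)
ex = (C−B)/|BC| = (0.9792,0.2028); ey = (-0.2028,0.9792)
P = B + -2.68·ex + -2.22·ey = (-2.1392,-0.7177)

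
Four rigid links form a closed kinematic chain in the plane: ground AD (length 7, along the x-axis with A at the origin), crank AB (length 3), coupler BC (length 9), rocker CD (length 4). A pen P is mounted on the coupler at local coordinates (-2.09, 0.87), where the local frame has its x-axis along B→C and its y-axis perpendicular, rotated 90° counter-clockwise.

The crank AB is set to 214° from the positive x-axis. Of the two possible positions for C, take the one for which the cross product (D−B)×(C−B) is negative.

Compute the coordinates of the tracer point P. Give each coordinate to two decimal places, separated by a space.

A=(0,0), D=(7.00,0)
B = A + 3.00·(cos214°, sin214°) = (-2.4871, -1.6776)
|BD| = 9.6343
circle(B,9.00) ∩ circle(D,4.00): a=8.1905, h=3.7303
  candidates: C₊=(4.9287,3.4220) cross=35.939; C₋=(6.2278,-3.9248) cross=-35.939
  mode - wants cross < 0 → take C=(6.2278,-3.9248) (cross=-35.939)
ex = (C−B)/|BC| = (0.9683,-0.2497); ey = (0.2497,0.9683)
P = B + -2.09·ex + 0.87·ey = (-4.2937,-0.3133)

-4.29 -0.31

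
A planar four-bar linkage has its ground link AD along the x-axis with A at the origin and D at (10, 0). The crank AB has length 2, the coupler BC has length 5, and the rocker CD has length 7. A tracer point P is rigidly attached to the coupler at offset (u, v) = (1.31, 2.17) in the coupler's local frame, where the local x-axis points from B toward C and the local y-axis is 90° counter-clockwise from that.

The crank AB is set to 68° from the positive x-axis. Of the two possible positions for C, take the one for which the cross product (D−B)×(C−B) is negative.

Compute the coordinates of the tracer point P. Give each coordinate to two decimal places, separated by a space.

3.28 1.90

A=(0,0), D=(10.00,0)
B = A + 2.00·(cos68°, sin68°) = (0.7492, 1.8544)
|BD| = 9.4348
circle(B,5.00) ∩ circle(D,7.00): a=3.4455, h=3.6233
  candidates: C₊=(4.8397,4.7298) cross=34.185; C₋=(3.4154,-2.3755) cross=-34.185
  mode - wants cross < 0 → take C=(3.4154,-2.3755) (cross=-34.185)
ex = (C−B)/|BC| = (0.5332,-0.8460); ey = (0.8460,0.5332)
P = B + 1.31·ex + 2.17·ey = (3.2835,1.9033)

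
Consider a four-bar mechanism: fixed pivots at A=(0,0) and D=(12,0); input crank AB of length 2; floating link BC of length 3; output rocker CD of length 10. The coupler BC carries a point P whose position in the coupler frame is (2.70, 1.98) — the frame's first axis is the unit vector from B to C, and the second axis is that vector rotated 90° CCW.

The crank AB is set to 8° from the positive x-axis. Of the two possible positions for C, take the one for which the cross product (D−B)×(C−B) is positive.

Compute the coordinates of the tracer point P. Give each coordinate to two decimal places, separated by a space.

0.53 3.30

A=(0,0), D=(12.00,0)
B = A + 2.00·(cos8°, sin8°) = (1.9805, 0.2783)
|BD| = 10.0233
circle(B,3.00) ∩ circle(D,10.00): a=0.4723, h=2.9626
  candidates: C₊=(2.5349,3.2267) cross=29.695; C₋=(2.3703,-2.6962) cross=-29.695
  mode + wants cross > 0 → take C=(2.5349,3.2267) (cross=29.695)
ex = (C−B)/|BC| = (0.1848,0.9828); ey = (-0.9828,0.1848)
P = B + 2.70·ex + 1.98·ey = (0.5335,3.2977)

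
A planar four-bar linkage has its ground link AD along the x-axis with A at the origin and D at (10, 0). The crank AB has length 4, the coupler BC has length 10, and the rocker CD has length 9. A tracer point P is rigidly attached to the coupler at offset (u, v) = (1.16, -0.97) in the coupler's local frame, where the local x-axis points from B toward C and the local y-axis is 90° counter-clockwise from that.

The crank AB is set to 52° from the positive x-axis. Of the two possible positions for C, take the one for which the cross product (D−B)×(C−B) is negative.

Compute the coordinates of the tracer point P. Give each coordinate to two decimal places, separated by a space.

1.69 1.86

A=(0,0), D=(10.00,0)
B = A + 4.00·(cos52°, sin52°) = (2.4626, 3.1520)
|BD| = 8.1699
circle(B,10.00) ∩ circle(D,9.00): a=5.2478, h=8.5124
  candidates: C₊=(10.5883,8.9808) cross=69.545; C₋=(4.0199,-6.7260) cross=-69.545
  mode - wants cross < 0 → take C=(4.0199,-6.7260) (cross=-69.545)
ex = (C−B)/|BC| = (0.1557,-0.9878); ey = (0.9878,0.1557)
P = B + 1.16·ex + -0.97·ey = (1.6851,1.8551)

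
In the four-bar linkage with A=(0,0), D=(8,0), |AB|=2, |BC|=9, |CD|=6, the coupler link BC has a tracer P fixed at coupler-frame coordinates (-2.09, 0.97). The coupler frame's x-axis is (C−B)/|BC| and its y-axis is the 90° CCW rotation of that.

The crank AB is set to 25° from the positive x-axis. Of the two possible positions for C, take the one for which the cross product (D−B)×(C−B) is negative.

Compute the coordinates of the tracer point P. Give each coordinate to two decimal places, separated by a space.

1.19 3.06

A=(0,0), D=(8.00,0)
B = A + 2.00·(cos25°, sin25°) = (1.8126, 0.8452)
|BD| = 6.2448
circle(B,9.00) ∩ circle(D,6.00): a=6.7254, h=5.9807
  candidates: C₊=(9.2856,5.8606) cross=37.349; C₋=(7.6666,-5.9907) cross=-37.349
  mode - wants cross < 0 → take C=(7.6666,-5.9907) (cross=-37.349)
ex = (C−B)/|BC| = (0.6504,-0.7596); ey = (0.7596,0.6504)
P = B + -2.09·ex + 0.97·ey = (1.1899,3.0636)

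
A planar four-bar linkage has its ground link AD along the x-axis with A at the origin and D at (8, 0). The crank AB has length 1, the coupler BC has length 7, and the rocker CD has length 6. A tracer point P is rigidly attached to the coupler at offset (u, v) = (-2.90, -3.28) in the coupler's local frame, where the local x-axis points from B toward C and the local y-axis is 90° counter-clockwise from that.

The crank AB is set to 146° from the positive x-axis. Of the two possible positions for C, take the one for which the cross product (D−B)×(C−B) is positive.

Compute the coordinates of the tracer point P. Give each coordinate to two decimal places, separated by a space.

-1.03 -3.81

A=(0,0), D=(8.00,0)
B = A + 1.00·(cos146°, sin146°) = (-0.8290, 0.5592)
|BD| = 8.8467
circle(B,7.00) ∩ circle(D,6.00): a=5.1581, h=4.7322
  candidates: C₊=(4.6179,4.9559) cross=41.865; C₋=(4.0196,-4.4896) cross=-41.865
  mode + wants cross > 0 → take C=(4.6179,4.9559) (cross=41.865)
ex = (C−B)/|BC| = (0.7781,0.6281); ey = (-0.6281,0.7781)
P = B + -2.90·ex + -3.28·ey = (-1.0254,-3.8146)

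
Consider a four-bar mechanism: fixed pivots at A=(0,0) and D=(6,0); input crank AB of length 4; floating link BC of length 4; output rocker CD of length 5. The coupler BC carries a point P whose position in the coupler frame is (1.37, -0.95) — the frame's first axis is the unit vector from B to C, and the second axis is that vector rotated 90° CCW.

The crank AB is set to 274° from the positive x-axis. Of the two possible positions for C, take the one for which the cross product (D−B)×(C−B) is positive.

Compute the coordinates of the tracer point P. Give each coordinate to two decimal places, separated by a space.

A=(0,0), D=(6.00,0)
B = A + 4.00·(cos274°, sin274°) = (0.2790, -3.9903)
|BD| = 6.9751
circle(B,4.00) ∩ circle(D,5.00): a=2.8424, h=2.8144
  candidates: C₊=(1.0003,-0.0558) cross=19.631; C₋=(4.2204,-4.6726) cross=-19.631
  mode + wants cross > 0 → take C=(1.0003,-0.0558) (cross=19.631)
ex = (C−B)/|BC| = (0.1803,0.9836); ey = (-0.9836,0.1803)
P = B + 1.37·ex + -0.95·ey = (1.4605,-2.8140)

1.46 -2.81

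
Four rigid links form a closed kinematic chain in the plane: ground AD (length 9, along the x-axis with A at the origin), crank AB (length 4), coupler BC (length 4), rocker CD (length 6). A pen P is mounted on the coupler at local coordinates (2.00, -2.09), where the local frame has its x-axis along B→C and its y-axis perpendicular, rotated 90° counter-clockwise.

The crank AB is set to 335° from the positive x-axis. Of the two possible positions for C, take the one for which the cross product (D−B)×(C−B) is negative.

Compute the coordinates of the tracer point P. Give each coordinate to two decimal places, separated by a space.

2.94 -4.50

A=(0,0), D=(9.00,0)
B = A + 4.00·(cos335°, sin335°) = (3.6252, -1.6905)
|BD| = 5.6343
circle(B,4.00) ∩ circle(D,6.00): a=1.0423, h=3.8618
  candidates: C₊=(3.4609,2.3061) cross=21.759; C₋=(5.7782,-5.0616) cross=-21.759
  mode - wants cross < 0 → take C=(5.7782,-5.0616) (cross=-21.759)
ex = (C−B)/|BC| = (0.5382,-0.8428); ey = (0.8428,0.5382)
P = B + 2.00·ex + -2.09·ey = (2.9403,-4.5010)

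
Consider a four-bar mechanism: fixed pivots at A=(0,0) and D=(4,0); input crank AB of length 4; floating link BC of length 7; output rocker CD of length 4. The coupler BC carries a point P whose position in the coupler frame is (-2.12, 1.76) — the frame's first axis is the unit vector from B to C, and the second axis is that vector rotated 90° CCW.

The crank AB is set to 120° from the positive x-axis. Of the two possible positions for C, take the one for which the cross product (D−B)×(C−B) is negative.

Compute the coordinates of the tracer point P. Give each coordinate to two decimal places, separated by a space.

A=(0,0), D=(4.00,0)
B = A + 4.00·(cos120°, sin120°) = (-2.0000, 3.4641)
|BD| = 6.9282
circle(B,7.00) ∩ circle(D,4.00): a=5.8457, h=3.8507
  candidates: C₊=(4.9879,3.8761) cross=26.679; C₋=(1.1371,-2.7936) cross=-26.679
  mode - wants cross < 0 → take C=(1.1371,-2.7936) (cross=-26.679)
ex = (C−B)/|BC| = (0.4482,-0.8940); ey = (0.8940,0.4482)
P = B + -2.12·ex + 1.76·ey = (-1.3767,6.1480)

-1.38 6.15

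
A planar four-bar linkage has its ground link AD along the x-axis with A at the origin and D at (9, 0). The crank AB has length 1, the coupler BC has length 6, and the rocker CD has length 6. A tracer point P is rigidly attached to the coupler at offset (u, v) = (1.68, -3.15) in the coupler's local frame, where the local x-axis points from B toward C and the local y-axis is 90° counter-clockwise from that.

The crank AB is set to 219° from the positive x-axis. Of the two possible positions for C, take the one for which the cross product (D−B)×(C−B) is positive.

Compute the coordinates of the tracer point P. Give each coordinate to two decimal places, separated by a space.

A=(0,0), D=(9.00,0)
B = A + 1.00·(cos219°, sin219°) = (-0.7771, -0.6293)
|BD| = 9.7974
circle(B,6.00) ∩ circle(D,6.00): a=4.8987, h=3.4645
  candidates: C₊=(3.8889,3.1427) cross=33.943; C₋=(4.3340,-3.7720) cross=-33.943
  mode + wants cross > 0 → take C=(3.8889,3.1427) (cross=33.943)
ex = (C−B)/|BC| = (0.7777,0.6287); ey = (-0.6287,0.7777)
P = B + 1.68·ex + -3.15·ey = (2.5097,-2.0228)

2.51 -2.02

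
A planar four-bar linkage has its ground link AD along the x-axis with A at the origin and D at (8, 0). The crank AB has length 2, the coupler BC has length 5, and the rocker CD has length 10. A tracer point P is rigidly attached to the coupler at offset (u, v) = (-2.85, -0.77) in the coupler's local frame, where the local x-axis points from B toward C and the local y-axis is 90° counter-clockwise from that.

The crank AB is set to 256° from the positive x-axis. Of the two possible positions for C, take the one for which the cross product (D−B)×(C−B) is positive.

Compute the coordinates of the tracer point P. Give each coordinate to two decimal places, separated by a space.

A=(0,0), D=(8.00,0)
B = A + 2.00·(cos256°, sin256°) = (-0.4838, -1.9406)
|BD| = 8.7030
circle(B,5.00) ∩ circle(D,10.00): a=0.0426, h=4.9998
  candidates: C₊=(-1.5572,2.9428) cross=43.513; C₋=(0.6725,-6.8050) cross=-43.513
  mode + wants cross > 0 → take C=(-1.5572,2.9428) (cross=43.513)
ex = (C−B)/|BC| = (-0.2147,0.9767); ey = (-0.9767,-0.2147)
P = B + -2.85·ex + -0.77·ey = (0.8800,-4.5589)

0.88 -4.56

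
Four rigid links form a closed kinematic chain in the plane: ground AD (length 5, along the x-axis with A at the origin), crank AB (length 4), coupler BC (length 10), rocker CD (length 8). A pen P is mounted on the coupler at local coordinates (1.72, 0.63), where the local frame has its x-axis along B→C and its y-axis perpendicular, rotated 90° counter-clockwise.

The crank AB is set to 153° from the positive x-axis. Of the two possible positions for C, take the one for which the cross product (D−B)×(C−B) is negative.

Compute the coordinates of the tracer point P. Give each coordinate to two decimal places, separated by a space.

-2.20 0.59

A=(0,0), D=(5.00,0)
B = A + 4.00·(cos153°, sin153°) = (-3.5640, 1.8160)
|BD| = 8.7544
circle(B,10.00) ∩ circle(D,8.00): a=6.4333, h=7.6559
  candidates: C₊=(4.3174,7.9708) cross=67.023; C₋=(1.1413,-7.0079) cross=-67.023
  mode - wants cross < 0 → take C=(1.1413,-7.0079) (cross=-67.023)
ex = (C−B)/|BC| = (0.4705,-0.8824); ey = (0.8824,0.4705)
P = B + 1.72·ex + 0.63·ey = (-2.1988,0.5947)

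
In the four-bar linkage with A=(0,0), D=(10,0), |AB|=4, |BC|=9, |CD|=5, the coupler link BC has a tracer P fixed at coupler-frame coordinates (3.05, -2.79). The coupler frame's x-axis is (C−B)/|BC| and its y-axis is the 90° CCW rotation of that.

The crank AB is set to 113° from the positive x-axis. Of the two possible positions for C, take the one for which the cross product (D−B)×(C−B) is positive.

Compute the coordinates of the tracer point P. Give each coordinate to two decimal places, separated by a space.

1.67 1.10

A=(0,0), D=(10.00,0)
B = A + 4.00·(cos113°, sin113°) = (-1.5629, 3.6820)
|BD| = 12.1350
circle(B,9.00) ∩ circle(D,5.00): a=8.3749, h=3.2957
  candidates: C₊=(7.4171,4.2812) cross=39.993; C₋=(5.4172,-1.9994) cross=-39.993
  mode + wants cross > 0 → take C=(7.4171,4.2812) (cross=39.993)
ex = (C−B)/|BC| = (0.9978,0.0666); ey = (-0.0666,0.9978)
P = B + 3.05·ex + -2.79·ey = (1.6661,1.1013)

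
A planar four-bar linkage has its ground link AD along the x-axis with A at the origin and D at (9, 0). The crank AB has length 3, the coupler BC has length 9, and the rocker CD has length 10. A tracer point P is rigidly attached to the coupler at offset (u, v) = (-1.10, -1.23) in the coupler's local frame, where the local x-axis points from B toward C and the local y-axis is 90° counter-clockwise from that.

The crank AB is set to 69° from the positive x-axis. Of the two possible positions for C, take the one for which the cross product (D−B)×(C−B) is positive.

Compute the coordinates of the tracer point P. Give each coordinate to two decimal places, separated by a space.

A=(0,0), D=(9.00,0)
B = A + 3.00·(cos69°, sin69°) = (1.0751, 2.8007)
|BD| = 8.4052
circle(B,9.00) ∩ circle(D,10.00): a=3.0724, h=8.4593
  candidates: C₊=(6.7907,9.7529) cross=71.103; C₋=(1.1531,-6.1989) cross=-71.103
  mode + wants cross > 0 → take C=(6.7907,9.7529) (cross=71.103)
ex = (C−B)/|BC| = (0.6351,0.7725); ey = (-0.7725,0.6351)
P = B + -1.10·ex + -1.23·ey = (1.3267,1.1699)

1.33 1.17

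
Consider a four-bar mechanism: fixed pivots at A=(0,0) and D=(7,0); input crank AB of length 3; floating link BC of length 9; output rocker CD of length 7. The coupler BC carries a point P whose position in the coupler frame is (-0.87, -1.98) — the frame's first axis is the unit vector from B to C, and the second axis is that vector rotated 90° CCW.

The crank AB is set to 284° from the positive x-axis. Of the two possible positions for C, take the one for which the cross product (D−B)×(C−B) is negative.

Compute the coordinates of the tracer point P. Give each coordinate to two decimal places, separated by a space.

A=(0,0), D=(7.00,0)
B = A + 3.00·(cos284°, sin284°) = (0.7258, -2.9109)
|BD| = 6.9166
circle(B,9.00) ∩ circle(D,7.00): a=5.7716, h=6.9057
  candidates: C₊=(3.0550,5.7825) cross=47.764; C₋=(8.8676,-6.7463) cross=-47.764
  mode - wants cross < 0 → take C=(8.8676,-6.7463) (cross=-47.764)
ex = (C−B)/|BC| = (0.9047,-0.4262); ey = (0.4262,0.9047)
P = B + -0.87·ex + -1.98·ey = (-0.9051,-4.3313)

-0.91 -4.33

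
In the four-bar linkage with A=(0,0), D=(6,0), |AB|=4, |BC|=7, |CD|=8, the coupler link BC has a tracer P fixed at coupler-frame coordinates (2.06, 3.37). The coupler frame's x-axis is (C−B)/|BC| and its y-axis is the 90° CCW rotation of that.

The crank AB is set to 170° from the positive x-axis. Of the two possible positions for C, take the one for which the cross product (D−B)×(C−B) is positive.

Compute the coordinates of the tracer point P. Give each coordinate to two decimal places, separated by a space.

A=(0,0), D=(6.00,0)
B = A + 4.00·(cos170°, sin170°) = (-3.9392, 0.6946)
|BD| = 9.9635
circle(B,7.00) ∩ circle(D,8.00): a=4.2290, h=5.5781
  candidates: C₊=(0.6683,5.9643) cross=55.578; C₋=(-0.1094,-5.1648) cross=-55.578
  mode + wants cross > 0 → take C=(0.6683,5.9643) (cross=55.578)
ex = (C−B)/|BC| = (0.6582,0.7528); ey = (-0.7528,0.6582)
P = B + 2.06·ex + 3.37·ey = (-5.1203,4.4636)

-5.12 4.46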